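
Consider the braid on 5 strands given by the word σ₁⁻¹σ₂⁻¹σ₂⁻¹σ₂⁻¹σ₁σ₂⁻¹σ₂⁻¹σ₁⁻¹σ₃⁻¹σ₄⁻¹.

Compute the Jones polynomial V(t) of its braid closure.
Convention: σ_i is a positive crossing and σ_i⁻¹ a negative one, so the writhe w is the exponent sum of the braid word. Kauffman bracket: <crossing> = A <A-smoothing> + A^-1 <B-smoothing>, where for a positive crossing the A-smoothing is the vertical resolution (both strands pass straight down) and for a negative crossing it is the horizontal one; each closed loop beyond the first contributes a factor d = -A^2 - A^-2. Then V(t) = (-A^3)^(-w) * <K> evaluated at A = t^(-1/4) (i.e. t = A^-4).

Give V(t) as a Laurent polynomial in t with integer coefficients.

t^-2 - t^-3 + 3*t^-4 - 3*t^-5 + 3*t^-6 - 3*t^-7 + 2*t^-8 - t^-9

Derivation:
The presented braid s1^-1 s2^-1 s2^-1 s2^-1 s1 s2^-1 s2^-1 s1^-1 s3^-1 s4^-1 on 5 strands reduces by inverse Markov moves (closure unchanged at each step):
  Destabilize: the word has the form β·s4^-1 where s4^-1 occurs only as the final letter (β ∈ B_4); drop it and the last strand → 4 strands.
  Destabilize: the word has the form β·s3^-1 where s3^-1 occurs only as the final letter (β ∈ B_3); drop it and the last strand → 3 strands.
Reduced to β = s1^-1 s2^-1 s2^-1 s2^-1 s1 s2^-1 s2^-1 s1^-1 on 3 strands, 8 crossings.
Compute on β:
Braid: s1^-1 s2^-1 s2^-1 s2^-1 s1 s2^-1 s2^-1 s1^-1 on 3 strands, 8 crossings.
Writhe w = (#positive) - (#negative) = 1 - 7 = -6.
State-sum expansion of <K>. There are 2^8 = 256 states.
Each crossing splits two ways (0=vertical, 1=horizontal). The state's weight is A^(#A-smoothings - #B-smoothings) * d^(loops - 1).
Tabulate the states by total A-exponent and number of loops L (A-exp: L × count):
  A^8: L=6 ×1
  A^6: L=5 ×8
  A^4: L=4 ×27, L=6 ×1
  A^2: L=3 ×49, L=5 ×7
  A^0: L=2 ×49, L=4 ×21
  A^-2: L=1 ×22, L=3 ×34
  A^-4: L=2 ×27, L=4 ×1
  A^-6: L=1 ×5, L=3 ×3
  A^-8: L=2 ×1
Each group contributes A^e * Σ count * d^(L-1):
Powers of d = -A^2 - A^-2: d^2 = A^4 + 2 + A^-4; d^3 = -A^6 - 3*A^2 - 3*A^-2 - A^-6; d^4 = A^8 + 4*A^4 + 6 + 4*A^-4 + A^-8; d^5 = -A^10 - 5*A^6 - 10*A^2 - 10*A^-2 - 5*A^-6 - A^-10.
  A^8 * (d^5) = -A^18 - 5*A^14 - 10*A^10 - 10*A^6 - 5*A^2 - A^-2
  A^6 * (8*d^4) = 8*A^14 + 32*A^10 + 48*A^6 + 32*A^2 + 8*A^-2
  A^4 * (27*d^3 + d^5) = -A^14 - 32*A^10 - 91*A^6 - 91*A^2 - 32*A^-2 - A^-6
  A^2 * (49*d^2 + 7*d^4) = 7*A^10 + 77*A^6 + 140*A^2 + 77*A^-2 + 7*A^-6
  A^0 * (49*d + 21*d^3) = -21*A^6 - 112*A^2 - 112*A^-2 - 21*A^-6
  A^-2 * (22 + 34*d^2) = 34*A^2 + 90*A^-2 + 34*A^-6
  A^-4 * (27*d + d^3) = -A^2 - 30*A^-2 - 30*A^-6 - A^-10
  A^-6 * (5 + 3*d^2) = 3*A^-2 + 11*A^-6 + 3*A^-10
  A^-8 * (d) = -A^-6 - A^-10
Summing the groups: <K> = -A^18 + 2*A^14 - 3*A^10 + 3*A^6 - 3*A^2 + 3*A^-2 - A^-6 + A^-10
Normalise by the writhe: (-A^3)^(-w) = (-A^3)^(6) = A^18, so f(A) = A^18 * <K> = -A^36 + 2*A^32 - 3*A^28 + 3*A^24 - 3*A^20 + 3*A^16 - A^12 + A^8.
Substitute A = t^(-1/4), i.e. A^e → t^(-e/4): V(t) = t^-2 - t^-3 + 3*t^-4 - 3*t^-5 + 3*t^-6 - 3*t^-7 + 2*t^-8 - t^-9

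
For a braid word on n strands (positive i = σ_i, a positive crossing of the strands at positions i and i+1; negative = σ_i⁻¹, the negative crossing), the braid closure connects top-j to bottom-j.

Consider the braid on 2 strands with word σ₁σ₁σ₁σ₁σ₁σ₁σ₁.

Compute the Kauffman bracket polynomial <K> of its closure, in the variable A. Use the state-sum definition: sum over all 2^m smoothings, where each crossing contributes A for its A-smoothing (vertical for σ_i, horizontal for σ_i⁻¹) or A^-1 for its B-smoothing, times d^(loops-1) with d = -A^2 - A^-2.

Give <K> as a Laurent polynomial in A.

Braid: s1 s1 s1 s1 s1 s1 s1 on 2 strands, 7 crossings.
Writhe w = (#positive) - (#negative) = 7 - 0 = 7.
State-sum expansion of <K>. There are 2^7 = 128 states.
Each crossing splits two ways (0=vertical, 1=horizontal). The state's weight is A^(#A-smoothings - #B-smoothings) * d^(loops - 1).
Tabulate the states by total A-exponent and number of loops L (A-exp: L × count):
  A^7: L=2 ×1
  A^5: L=1 ×7
  A^3: L=2 ×21
  A^1: L=3 ×35
  A^-1: L=4 ×35
  A^-3: L=5 ×21
  A^-5: L=6 ×7
  A^-7: L=7 ×1
Each group contributes A^e * Σ count * d^(L-1):
Powers of d = -A^2 - A^-2: d^2 = A^4 + 2 + A^-4; d^3 = -A^6 - 3*A^2 - 3*A^-2 - A^-6; d^4 = A^8 + 4*A^4 + 6 + 4*A^-4 + A^-8; d^5 = -A^10 - 5*A^6 - 10*A^2 - 10*A^-2 - 5*A^-6 - A^-10; d^6 = A^12 + 6*A^8 + 15*A^4 + 20 + 15*A^-4 + 6*A^-8 + A^-12.
  A^7 * (d) = -A^9 - A^5
  A^5 * (7) = 7*A^5
  A^3 * (21*d) = -21*A^5 - 21*A
  A^1 * (35*d^2) = 35*A^5 + 70*A + 35*A^-3
  A^-1 * (35*d^3) = -35*A^5 - 105*A - 105*A^-3 - 35*A^-7
  A^-3 * (21*d^4) = 21*A^5 + 84*A + 126*A^-3 + 84*A^-7 + 21*A^-11
  A^-5 * (7*d^5) = -7*A^5 - 35*A - 70*A^-3 - 70*A^-7 - 35*A^-11 - 7*A^-15
  A^-7 * (d^6) = A^5 + 6*A + 15*A^-3 + 20*A^-7 + 15*A^-11 + 6*A^-15 + A^-19
Summing the groups: <K> = -A^9 - A + A^-3 - A^-7 + A^-11 - A^-15 + A^-19

Answer: -A^9 - A + A^-3 - A^-7 + A^-11 - A^-15 + A^-19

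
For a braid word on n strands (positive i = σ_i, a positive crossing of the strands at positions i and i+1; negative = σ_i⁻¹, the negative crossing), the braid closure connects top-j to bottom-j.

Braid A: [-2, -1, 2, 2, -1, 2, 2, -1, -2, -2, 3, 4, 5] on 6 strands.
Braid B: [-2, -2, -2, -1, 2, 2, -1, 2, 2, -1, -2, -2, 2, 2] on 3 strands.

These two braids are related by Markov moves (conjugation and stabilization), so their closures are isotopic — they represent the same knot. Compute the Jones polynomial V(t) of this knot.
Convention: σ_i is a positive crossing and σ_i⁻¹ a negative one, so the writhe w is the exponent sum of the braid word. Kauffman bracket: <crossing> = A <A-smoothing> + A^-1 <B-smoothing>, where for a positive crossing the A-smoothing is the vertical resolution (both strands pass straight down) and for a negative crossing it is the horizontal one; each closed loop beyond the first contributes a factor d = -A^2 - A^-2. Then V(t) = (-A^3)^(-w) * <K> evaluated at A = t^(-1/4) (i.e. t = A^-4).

Markov-equivalent braids have isotopic closures, hence identical knot invariants. Strip the Markov moves from each word to reach a common short braid β, then compute V(t) once on β.
Braid A: s2^-1 s1^-1 s2 s2 s1^-1 s2 s2 s1^-1 s2^-1 s2^-1 s3 s4 s5 on 6 strands reduces by inverse Markov moves (closure unchanged at each step):
  Destabilize: the word has the form β·s5 where s5 occurs only as the final letter (β ∈ B_5); drop it and the last strand → 5 strands.
  Destabilize: the word has the form β·s4 where s4 occurs only as the final letter (β ∈ B_4); drop it and the last strand → 4 strands.
  Destabilize: the word has the form β·s3 where s3 occurs only as the final letter (β ∈ B_3); drop it and the last strand → 3 strands.
Reduced to β = s2^-1 s1^-1 s2 s2 s1^-1 s2 s2 s1^-1 s2^-1 s2^-1 on 3 strands, 10 crossings.
Braid B: s2^-1 s2^-1 s2^-1 s1^-1 s2 s2 s1^-1 s2 s2 s1^-1 s2^-1 s2^-1 s2 s2 on 3 strands reduces by inverse Markov moves (closure unchanged at each step):
  Deconjugate: the word is γ·β·γ⁻¹ with γ = s2^-1 s2^-1 (prefix) and γ⁻¹ = s2 s2 (suffix); strip both.
Reduced to β = s2^-1 s1^-1 s2 s2 s1^-1 s2 s2 s1^-1 s2^-1 s2^-1 on 3 strands, 10 crossings.
Both give the same β = s2^-1 s1^-1 s2 s2 s1^-1 s2 s2 s1^-1 s2^-1 s2^-1 on 3 strands, so one state sum suffices:
Braid: s2^-1 s1^-1 s2 s2 s1^-1 s2 s2 s1^-1 s2^-1 s2^-1 on 3 strands, 10 crossings.
Writhe w = (#positive) - (#negative) = 4 - 6 = -2.
Enumerate smoothing states for the bracket polynomial. There are 2^10 = 1024 states.
For each crossing: s=0 is the vertical smoothing, s=1 horizontal. Crossing k contributes A^(sign_k * (1 - 2*s_k)); loop factor d = -A^2 - A^-2.
Tabulate the states by total A-exponent and number of loops L (A-exp: L × count):
  A^10: L=5 ×1
  A^8: L=4 ×10
  A^6: L=3 ×39, L=5 ×6
  A^4: L=2 ×66, L=4 ×52, L=6 ×2
  A^2: L=1 ×45, L=3 ×124, L=5 ×41
  A^0: L=2 ×118, L=4 ×113, L=6 ×21
  A^-2: L=1 ×20, L=3 ×120, L=5 ×63, L=7 ×7
  A^-4: L=2 ×30, L=4 ×68, L=6 ×21, L=8 ×1
  A^-6: L=3 ×20, L=5 ×22, L=7 ×3
  A^-8: L=4 ×7, L=6 ×3
  A^-10: L=5 ×1
Each group contributes A^e * Σ count * d^(L-1):
Powers of d = -A^2 - A^-2: d^2 = A^4 + 2 + A^-4; d^3 = -A^6 - 3*A^2 - 3*A^-2 - A^-6; d^4 = A^8 + 4*A^4 + 6 + 4*A^-4 + A^-8; d^5 = -A^10 - 5*A^6 - 10*A^2 - 10*A^-2 - 5*A^-6 - A^-10; d^6 = A^12 + 6*A^8 + 15*A^4 + 20 + 15*A^-4 + 6*A^-8 + A^-12; d^7 = -A^14 - 7*A^10 - 21*A^6 - 35*A^2 - 35*A^-2 - 21*A^-6 - 7*A^-10 - A^-14.
  A^10 * (d^4) = A^18 + 4*A^14 + 6*A^10 + 4*A^6 + A^2
  A^8 * (10*d^3) = -10*A^14 - 30*A^10 - 30*A^6 - 10*A^2
  A^6 * (39*d^2 + 6*d^4) = 6*A^14 + 63*A^10 + 114*A^6 + 63*A^2 + 6*A^-2
  A^4 * (66*d + 52*d^3 + 2*d^5) = -2*A^14 - 62*A^10 - 242*A^6 - 242*A^2 - 62*A^-2 - 2*A^-6
  A^2 * (45 + 124*d^2 + 41*d^4) = 41*A^10 + 288*A^6 + 539*A^2 + 288*A^-2 + 41*A^-6
  A^0 * (118*d + 113*d^3 + 21*d^5) = -21*A^10 - 218*A^6 - 667*A^2 - 667*A^-2 - 218*A^-6 - 21*A^-10
  A^-2 * (20 + 120*d^2 + 63*d^4 + 7*d^6) = 7*A^10 + 105*A^6 + 477*A^2 + 778*A^-2 + 477*A^-6 + 105*A^-10 + 7*A^-14
  A^-4 * (30*d + 68*d^3 + 21*d^5 + d^7) = -A^10 - 28*A^6 - 194*A^2 - 479*A^-2 - 479*A^-6 - 194*A^-10 - 28*A^-14 - A^-18
  A^-6 * (20*d^2 + 22*d^4 + 3*d^6) = 3*A^6 + 40*A^2 + 153*A^-2 + 232*A^-6 + 153*A^-10 + 40*A^-14 + 3*A^-18
  A^-8 * (7*d^3 + 3*d^5) = -3*A^2 - 22*A^-2 - 51*A^-6 - 51*A^-10 - 22*A^-14 - 3*A^-18
  A^-10 * (d^4) = A^-2 + 4*A^-6 + 6*A^-10 + 4*A^-14 + A^-18
Summing the groups: <K> = A^18 - 2*A^14 + 3*A^10 - 4*A^6 + 4*A^2 - 4*A^-2 + 4*A^-6 - 2*A^-10 + A^-14
Normalise by the writhe: (-A^3)^(-w) = (-A^3)^(2) = A^6, so f(A) = A^6 * <K> = A^24 - 2*A^20 + 3*A^16 - 4*A^12 + 4*A^8 - 4*A^4 + 4 - 2*A^-4 + A^-8.
Substitute A = t^(-1/4), i.e. A^e → t^(-e/4): V(t) = t^2 - 2*t + 4 - 4*t^-1 + 4*t^-2 - 4*t^-3 + 3*t^-4 - 2*t^-5 + t^-6

Answer: t^2 - 2*t + 4 - 4*t^-1 + 4*t^-2 - 4*t^-3 + 3*t^-4 - 2*t^-5 + t^-6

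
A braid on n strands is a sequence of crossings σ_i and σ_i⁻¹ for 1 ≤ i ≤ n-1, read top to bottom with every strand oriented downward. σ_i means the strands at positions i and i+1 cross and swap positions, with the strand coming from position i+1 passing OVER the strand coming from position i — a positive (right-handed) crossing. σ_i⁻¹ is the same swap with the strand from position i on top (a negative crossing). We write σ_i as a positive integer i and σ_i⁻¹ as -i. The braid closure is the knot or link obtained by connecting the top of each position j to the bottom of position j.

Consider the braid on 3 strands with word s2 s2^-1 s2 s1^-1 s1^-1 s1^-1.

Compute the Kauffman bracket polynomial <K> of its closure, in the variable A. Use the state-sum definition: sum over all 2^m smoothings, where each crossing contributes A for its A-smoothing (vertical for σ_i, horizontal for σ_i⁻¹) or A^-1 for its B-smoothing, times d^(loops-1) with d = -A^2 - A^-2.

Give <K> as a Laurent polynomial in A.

First cancel adjacent σ_i σ_i⁻¹ pairs (Reidemeister II — same braid, same closure): s2 s2^-1 s2 s1^-1 s1^-1 s1^-1 → s2 s1^-1 s1^-1 s1^-1.
Braid: s2 s1^-1 s1^-1 s1^-1 on 3 strands, 4 crossings.
Writhe w = (#positive) - (#negative) = 1 - 3 = -2.
Enumerate smoothing states for the bracket polynomial. There are 2^4 = 16 states.
Each crossing splits two ways (0=vertical, 1=horizontal). The state's weight is A^(#A-smoothings - #B-smoothings) * d^(loops - 1).
  state 0000: A-exp=-2, loops=3, term = A^-2 * d^2
  state 0001: A-exp=+0, loops=2, term = A^0 * d^1
  state 0010: A-exp=+0, loops=2, term = A^0 * d^1
  state 0011: A-exp=+2, loops=3, term = A^2 * d^2
  state 0100: A-exp=+0, loops=2, term = A^0 * d^1
  state 0101: A-exp=+2, loops=3, term = A^2 * d^2
  state 0110: A-exp=+2, loops=3, term = A^2 * d^2
  state 0111: A-exp=+4, loops=4, term = A^4 * d^3
  state 1000: A-exp=-4, loops=2, term = A^-4 * d^1
  state 1001: A-exp=-2, loops=1, term = A^-2 * d^0
  state 1010: A-exp=-2, loops=1, term = A^-2 * d^0
  state 1011: A-exp=+0, loops=2, term = A^0 * d^1
  state 1100: A-exp=-2, loops=1, term = A^-2 * d^0
  state 1101: A-exp=+0, loops=2, term = A^0 * d^1
  state 1110: A-exp=+0, loops=2, term = A^0 * d^1
  state 1111: A-exp=+2, loops=3, term = A^2 * d^2
Collect the terms by A-exponent (count of states per loop number):
Powers of d = -A^2 - A^-2: d^2 = A^4 + 2 + A^-4; d^3 = -A^6 - 3*A^2 - 3*A^-2 - A^-6.
  A^4 * (d^3) = -A^10 - 3*A^6 - 3*A^2 - A^-2
  A^2 * (4*d^2) = 4*A^6 + 8*A^2 + 4*A^-2
  A^0 * (6*d) = -6*A^2 - 6*A^-2
  A^-2 * (3 + d^2) = A^2 + 5*A^-2 + A^-6
  A^-4 * (d) = -A^-2 - A^-6
Summing the groups: <K> = -A^10 + A^6 + A^-2

Answer: -A^10 + A^6 + A^-2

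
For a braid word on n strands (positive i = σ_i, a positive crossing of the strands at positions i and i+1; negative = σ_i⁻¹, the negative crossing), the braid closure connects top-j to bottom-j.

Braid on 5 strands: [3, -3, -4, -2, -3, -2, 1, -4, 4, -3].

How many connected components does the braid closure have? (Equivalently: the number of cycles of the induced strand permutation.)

1

Derivation:
Track the strand permutation on 5 strands, starting from identity.
  step 1: s3 swaps positions 3,4 -> [1 2 4 3 5]
  step 2: s3^-1 swaps positions 3,4 -> [1 2 3 4 5]
  step 3: s4^-1 swaps positions 4,5 -> [1 2 3 5 4]
  step 4: s2^-1 swaps positions 2,3 -> [1 3 2 5 4]
  step 5: s3^-1 swaps positions 3,4 -> [1 3 5 2 4]
  step 6: s2^-1 swaps positions 2,3 -> [1 5 3 2 4]
  step 7: s1 swaps positions 1,2 -> [5 1 3 2 4]
  step 8: s4^-1 swaps positions 4,5 -> [5 1 3 4 2]
  step 9: s4 swaps positions 4,5 -> [5 1 3 2 4]
  step 10: s3^-1 swaps positions 3,4 -> [5 1 2 3 4]
Final permutation (position -> original strand): [5 1 2 3 4]
Closure components = cycle count of this permutation = 1.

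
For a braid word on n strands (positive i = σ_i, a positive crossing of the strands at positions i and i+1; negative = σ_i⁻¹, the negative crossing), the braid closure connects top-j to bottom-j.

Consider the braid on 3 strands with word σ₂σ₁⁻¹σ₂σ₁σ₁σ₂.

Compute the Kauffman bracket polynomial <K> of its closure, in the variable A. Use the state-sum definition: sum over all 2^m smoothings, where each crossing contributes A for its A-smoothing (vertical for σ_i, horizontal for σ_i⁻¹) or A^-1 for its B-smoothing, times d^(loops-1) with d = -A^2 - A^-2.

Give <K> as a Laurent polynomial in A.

A^8 - A^4 + 2 - A^-4 + A^-8 - A^-12

Derivation:
Braid: s2 s1^-1 s2 s1 s1 s2 on 3 strands, 6 crossings.
Writhe w = (#positive) - (#negative) = 5 - 1 = 4.
State-sum expansion of <K>. There are 2^6 = 64 states.
Each crossing splits two ways (0=vertical, 1=horizontal). The state's weight is A^(#A-smoothings - #B-smoothings) * d^(loops - 1).
Tabulate the states by total A-exponent and number of loops L (A-exp: L × count):
  A^6: L=2 ×1
  A^4: L=1 ×3, L=3 ×3
  A^2: L=2 ×14, L=4 ×1
  A^0: L=1 ×10, L=3 ×10
  A^-2: L=2 ×13, L=4 ×2
  A^-4: L=3 ×6
  A^-6: L=4 ×1
Each group contributes A^e * Σ count * d^(L-1):
Powers of d = -A^2 - A^-2: d^2 = A^4 + 2 + A^-4; d^3 = -A^6 - 3*A^2 - 3*A^-2 - A^-6.
  A^6 * (d) = -A^8 - A^4
  A^4 * (3 + 3*d^2) = 3*A^8 + 9*A^4 + 3
  A^2 * (14*d + d^3) = -A^8 - 17*A^4 - 17 - A^-4
  A^0 * (10 + 10*d^2) = 10*A^4 + 30 + 10*A^-4
  A^-2 * (13*d + 2*d^3) = -2*A^4 - 19 - 19*A^-4 - 2*A^-8
  A^-4 * (6*d^2) = 6 + 12*A^-4 + 6*A^-8
  A^-6 * (d^3) = -1 - 3*A^-4 - 3*A^-8 - A^-12
Summing the groups: <K> = A^8 - A^4 + 2 - A^-4 + A^-8 - A^-12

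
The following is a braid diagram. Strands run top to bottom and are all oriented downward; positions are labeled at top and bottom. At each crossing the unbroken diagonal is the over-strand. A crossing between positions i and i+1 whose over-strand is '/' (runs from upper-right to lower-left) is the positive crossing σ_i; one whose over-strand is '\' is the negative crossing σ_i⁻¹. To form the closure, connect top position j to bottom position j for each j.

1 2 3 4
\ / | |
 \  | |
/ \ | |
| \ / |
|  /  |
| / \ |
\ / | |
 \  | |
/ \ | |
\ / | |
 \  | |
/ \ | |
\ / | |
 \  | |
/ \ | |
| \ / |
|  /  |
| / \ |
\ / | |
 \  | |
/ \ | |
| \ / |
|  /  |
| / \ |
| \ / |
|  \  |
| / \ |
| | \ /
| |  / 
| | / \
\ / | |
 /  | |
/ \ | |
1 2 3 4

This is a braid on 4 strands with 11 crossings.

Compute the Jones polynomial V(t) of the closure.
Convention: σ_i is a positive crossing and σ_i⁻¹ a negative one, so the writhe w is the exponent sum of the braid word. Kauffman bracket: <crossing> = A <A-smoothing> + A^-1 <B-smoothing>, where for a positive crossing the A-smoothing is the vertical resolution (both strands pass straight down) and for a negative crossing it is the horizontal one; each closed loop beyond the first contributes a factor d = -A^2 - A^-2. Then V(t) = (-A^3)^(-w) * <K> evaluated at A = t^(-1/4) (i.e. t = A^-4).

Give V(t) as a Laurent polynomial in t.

t - 1 + 2*t^-1 - 2*t^-2 + 2*t^-3 - 2*t^-4 + t^-5

Derivation:
Reading the diagram top to bottom ('/'-over between positions i,i+1 = s_i, '\'-over = s_i^-1): braid word = s1^-1 s2 s1^-1 s1^-1 s1^-1 s2 s1^-1 s2 s2^-1 s3 s1.
The presented braid s1^-1 s2 s1^-1 s1^-1 s1^-1 s2 s1^-1 s2 s2^-1 s3 s1 on 4 strands reduces by inverse Markov moves (closure unchanged at each step):
  Deconjugate: the word is γ·β·γ⁻¹ with γ = s1^-1 (prefix) and γ⁻¹ = s1 (suffix); strip both.
  Destabilize: the word has the form β·s3 where s3 occurs only as the final letter (β ∈ B_3); drop it and the last strand → 3 strands.
  Deconjugate: the word is γ·β·γ⁻¹ with γ = s2 (prefix) and γ⁻¹ = s2^-1 (suffix); strip both.
Reduced to β = s1^-1 s1^-1 s1^-1 s2 s1^-1 s2 on 3 strands, 6 crossings.
Compute on β:
Braid: s1^-1 s1^-1 s1^-1 s2 s1^-1 s2 on 3 strands, 6 crossings.
Writhe w = (#positive) - (#negative) = 2 - 4 = -2.
Enumerate smoothing states for the bracket polynomial. There are 2^6 = 64 states.
Each crossing splits two ways (0=vertical, 1=horizontal). The state's weight is A^(#A-smoothings - #B-smoothings) * d^(loops - 1).
Tabulate the states by total A-exponent and number of loops L (A-exp: L × count):
  A^6: L=5 ×1
  A^4: L=4 ×6
  A^2: L=3 ×15
  A^0: L=2 ×19, L=4 ×1
  A^-2: L=1 ×11, L=3 ×4
  A^-4: L=2 ×6
  A^-6: L=3 ×1
Each group contributes A^e * Σ count * d^(L-1):
Powers of d = -A^2 - A^-2: d^2 = A^4 + 2 + A^-4; d^3 = -A^6 - 3*A^2 - 3*A^-2 - A^-6; d^4 = A^8 + 4*A^4 + 6 + 4*A^-4 + A^-8.
  A^6 * (d^4) = A^14 + 4*A^10 + 6*A^6 + 4*A^2 + A^-2
  A^4 * (6*d^3) = -6*A^10 - 18*A^6 - 18*A^2 - 6*A^-2
  A^2 * (15*d^2) = 15*A^6 + 30*A^2 + 15*A^-2
  A^0 * (19*d + d^3) = -A^6 - 22*A^2 - 22*A^-2 - A^-6
  A^-2 * (11 + 4*d^2) = 4*A^2 + 19*A^-2 + 4*A^-6
  A^-4 * (6*d) = -6*A^-2 - 6*A^-6
  A^-6 * (d^2) = A^-2 + 2*A^-6 + A^-10
Summing the groups: <K> = A^14 - 2*A^10 + 2*A^6 - 2*A^2 + 2*A^-2 - A^-6 + A^-10
Normalise by the writhe: (-A^3)^(-w) = (-A^3)^(2) = A^6, so f(A) = A^6 * <K> = A^20 - 2*A^16 + 2*A^12 - 2*A^8 + 2*A^4 - 1 + A^-4.
Substitute A = t^(-1/4), i.e. A^e → t^(-e/4): V(t) = t - 1 + 2*t^-1 - 2*t^-2 + 2*t^-3 - 2*t^-4 + t^-5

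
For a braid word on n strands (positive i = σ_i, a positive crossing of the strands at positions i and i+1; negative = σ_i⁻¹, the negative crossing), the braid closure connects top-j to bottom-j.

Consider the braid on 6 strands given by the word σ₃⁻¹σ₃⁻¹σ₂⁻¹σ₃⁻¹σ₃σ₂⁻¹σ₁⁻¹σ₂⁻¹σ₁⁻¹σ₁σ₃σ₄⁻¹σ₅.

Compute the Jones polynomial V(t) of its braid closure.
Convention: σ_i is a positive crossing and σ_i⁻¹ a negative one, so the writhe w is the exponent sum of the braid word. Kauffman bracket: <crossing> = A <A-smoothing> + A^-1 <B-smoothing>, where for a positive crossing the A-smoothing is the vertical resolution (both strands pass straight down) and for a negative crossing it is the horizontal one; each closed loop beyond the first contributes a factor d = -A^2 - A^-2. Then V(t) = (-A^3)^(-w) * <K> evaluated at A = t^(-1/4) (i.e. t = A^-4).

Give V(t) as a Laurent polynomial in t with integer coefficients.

The presented braid s3^-1 s3^-1 s2^-1 s3^-1 s3 s2^-1 s1^-1 s2^-1 s1^-1 s1 s3 s4^-1 s5 on 6 strands reduces by inverse Markov moves (closure unchanged at each step):
  Destabilize: the word has the form β·s5 where s5 occurs only as the final letter (β ∈ B_5); drop it and the last strand → 5 strands.
  Destabilize: the word has the form β·s4^-1 where s4^-1 occurs only as the final letter (β ∈ B_4); drop it and the last strand → 4 strands.
  Deconjugate: the word is γ·β·γ⁻¹ with γ = s3^-1 (prefix) and γ⁻¹ = s3 (suffix); strip both.
Reduced to β = s3^-1 s2^-1 s3^-1 s3 s2^-1 s1^-1 s2^-1 s1^-1 s1 on 4 strands, 9 crossings.
Compute on β:
First cancel adjacent σ_i σ_i⁻¹ pairs (Reidemeister II — same braid, same closure): s3^-1 s2^-1 s3^-1 s3 s2^-1 s1^-1 s2^-1 s1^-1 s1 → s3^-1 s2^-1 s2^-1 s1^-1 s2^-1.
Braid: s3^-1 s2^-1 s2^-1 s1^-1 s2^-1 on 4 strands, 5 crossings.
Writhe w = (#positive) - (#negative) = 0 - 5 = -5.
State-sum expansion of <K>. There are 2^5 = 32 states.
For each crossing: s=0 is the vertical smoothing, s=1 horizontal. Crossing k contributes A^(sign_k * (1 - 2*s_k)); loop factor d = -A^2 - A^-2.
  state 00000: A-exp=-5, loops=4, term = A^-5 * d^3
  state 00001: A-exp=-3, loops=3, term = A^-3 * d^2
  state 00010: A-exp=-3, loops=3, term = A^-3 * d^2
  state 00011: A-exp=-1, loops=2, term = A^-1 * d^1
  state 00100: A-exp=-3, loops=3, term = A^-3 * d^2
  state 00101: A-exp=-1, loops=4, term = A^-1 * d^3
  state 00110: A-exp=-1, loops=2, term = A^-1 * d^1
  state 00111: A-exp=+1, loops=3, term = A^1 * d^2
  state 01000: A-exp=-3, loops=3, term = A^-3 * d^2
  state 01001: A-exp=-1, loops=4, term = A^-1 * d^3
  state 01010: A-exp=-1, loops=2, term = A^-1 * d^1
  state 01011: A-exp=+1, loops=3, term = A^1 * d^2
  state 01100: A-exp=-1, loops=4, term = A^-1 * d^3
  state 01101: A-exp=+1, loops=5, term = A^1 * d^4
  state 01110: A-exp=+1, loops=3, term = A^1 * d^2
  state 01111: A-exp=+3, loops=4, term = A^3 * d^3
  state 10000: A-exp=-3, loops=3, term = A^-3 * d^2
  state 10001: A-exp=-1, loops=2, term = A^-1 * d^1
  state 10010: A-exp=-1, loops=2, term = A^-1 * d^1
  state 10011: A-exp=+1, loops=1, term = A^1 * d^0
  state 10100: A-exp=-1, loops=2, term = A^-1 * d^1
  state 10101: A-exp=+1, loops=3, term = A^1 * d^2
  state 10110: A-exp=+1, loops=1, term = A^1 * d^0
  state 10111: A-exp=+3, loops=2, term = A^3 * d^1
  state 11000: A-exp=-1, loops=2, term = A^-1 * d^1
  state 11001: A-exp=+1, loops=3, term = A^1 * d^2
  state 11010: A-exp=+1, loops=1, term = A^1 * d^0
  state 11011: A-exp=+3, loops=2, term = A^3 * d^1
  state 11100: A-exp=+1, loops=3, term = A^1 * d^2
  state 11101: A-exp=+3, loops=4, term = A^3 * d^3
  state 11110: A-exp=+3, loops=2, term = A^3 * d^1
  state 11111: A-exp=+5, loops=3, term = A^5 * d^2
Collect the terms by A-exponent (count of states per loop number):
Powers of d = -A^2 - A^-2: d^2 = A^4 + 2 + A^-4; d^3 = -A^6 - 3*A^2 - 3*A^-2 - A^-6; d^4 = A^8 + 4*A^4 + 6 + 4*A^-4 + A^-8.
  A^5 * (d^2) = A^9 + 2*A^5 + A
  A^3 * (3*d + 2*d^3) = -2*A^9 - 9*A^5 - 9*A - 2*A^-3
  A^1 * (3 + 6*d^2 + d^4) = A^9 + 10*A^5 + 21*A + 10*A^-3 + A^-7
  A^-1 * (7*d + 3*d^3) = -3*A^5 - 16*A - 16*A^-3 - 3*A^-7
  A^-3 * (5*d^2) = 5*A + 10*A^-3 + 5*A^-7
  A^-5 * (d^3) = -A - 3*A^-3 - 3*A^-7 - A^-11
Summing the groups: <K> = A - A^-3 - A^-11
Normalise by the writhe: (-A^3)^(-w) = (-A^3)^(5) = -A^15, so f(A) = -A^15 * <K> = -A^16 + A^12 + A^4.
Substitute A = t^(-1/4), i.e. A^e → t^(-e/4): V(t) = t^-1 + t^-3 - t^-4

Answer: t^-1 + t^-3 - t^-4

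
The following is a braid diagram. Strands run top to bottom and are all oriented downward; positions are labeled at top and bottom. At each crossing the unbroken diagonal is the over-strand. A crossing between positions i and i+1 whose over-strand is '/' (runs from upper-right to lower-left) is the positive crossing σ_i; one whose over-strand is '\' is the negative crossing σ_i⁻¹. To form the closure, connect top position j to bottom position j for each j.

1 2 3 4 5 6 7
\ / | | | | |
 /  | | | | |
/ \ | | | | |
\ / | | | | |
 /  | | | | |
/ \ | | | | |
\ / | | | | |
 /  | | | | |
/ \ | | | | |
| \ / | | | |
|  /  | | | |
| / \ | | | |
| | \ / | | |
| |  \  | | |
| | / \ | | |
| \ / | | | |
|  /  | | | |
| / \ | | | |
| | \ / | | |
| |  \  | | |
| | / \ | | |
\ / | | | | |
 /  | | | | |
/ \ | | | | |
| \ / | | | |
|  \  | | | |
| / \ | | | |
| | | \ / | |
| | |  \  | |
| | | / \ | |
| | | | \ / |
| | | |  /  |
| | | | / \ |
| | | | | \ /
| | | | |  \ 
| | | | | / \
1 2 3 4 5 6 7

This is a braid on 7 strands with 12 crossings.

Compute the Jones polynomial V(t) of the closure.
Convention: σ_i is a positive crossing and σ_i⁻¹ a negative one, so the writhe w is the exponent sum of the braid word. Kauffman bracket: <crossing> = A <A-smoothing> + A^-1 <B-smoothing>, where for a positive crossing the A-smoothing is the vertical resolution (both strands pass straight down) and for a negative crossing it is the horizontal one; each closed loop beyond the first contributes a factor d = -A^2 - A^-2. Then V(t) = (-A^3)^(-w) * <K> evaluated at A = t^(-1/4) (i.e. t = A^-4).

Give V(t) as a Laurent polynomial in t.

Reading the diagram top to bottom ('/'-over between positions i,i+1 = s_i, '\'-over = s_i^-1): braid word = s1 s1 s1 s2 s3^-1 s2 s3^-1 s1 s2^-1 s4^-1 s5 s6^-1.
The presented braid s1 s1 s1 s2 s3^-1 s2 s3^-1 s1 s2^-1 s4^-1 s5 s6^-1 on 7 strands reduces by inverse Markov moves (closure unchanged at each step):
  Destabilize: the word has the form β·s6^-1 where s6^-1 occurs only as the final letter (β ∈ B_6); drop it and the last strand → 6 strands.
  Destabilize: the word has the form β·s5 where s5 occurs only as the final letter (β ∈ B_5); drop it and the last strand → 5 strands.
  Destabilize: the word has the form β·s4^-1 where s4^-1 occurs only as the final letter (β ∈ B_4); drop it and the last strand → 4 strands.
Reduced to β = s1 s1 s1 s2 s3^-1 s2 s3^-1 s1 s2^-1 on 4 strands, 9 crossings.
Compute on β:
Braid: s1 s1 s1 s2 s3^-1 s2 s3^-1 s1 s2^-1 on 4 strands, 9 crossings.
Writhe w = (#positive) - (#negative) = 6 - 3 = 3.
Computing the Kauffman bracket via state sum. There are 2^9 = 512 states.
Smooth each crossing (0=||, 1=⌣⌢); contribution A^(Σ sign_k(1-2s_k)) * d^(L-1).
Tabulate the states by total A-exponent and number of loops L (A-exp: L × count):
  A^9: L=3 ×1
  A^7: L=2 ×7, L=4 ×2
  A^5: L=1 ×12, L=3 ×24
  A^3: L=2 ×66, L=4 ×18
  A^1: L=1 ×35, L=3 ×84, L=5 ×7
  A^-1: L=2 ×73, L=4 ×52, L=6 ×1
  A^-3: L=3 ×68, L=5 ×16
  A^-5: L=4 ×34, L=6 ×2
  A^-7: L=5 ×9
  A^-9: L=6 ×1
Each group contributes A^e * Σ count * d^(L-1):
Powers of d = -A^2 - A^-2: d^2 = A^4 + 2 + A^-4; d^3 = -A^6 - 3*A^2 - 3*A^-2 - A^-6; d^4 = A^8 + 4*A^4 + 6 + 4*A^-4 + A^-8; d^5 = -A^10 - 5*A^6 - 10*A^2 - 10*A^-2 - 5*A^-6 - A^-10.
  A^9 * (d^2) = A^13 + 2*A^9 + A^5
  A^7 * (7*d + 2*d^3) = -2*A^13 - 13*A^9 - 13*A^5 - 2*A
  A^5 * (12 + 24*d^2) = 24*A^9 + 60*A^5 + 24*A
  A^3 * (66*d + 18*d^3) = -18*A^9 - 120*A^5 - 120*A - 18*A^-3
  A^1 * (35 + 84*d^2 + 7*d^4) = 7*A^9 + 112*A^5 + 245*A + 112*A^-3 + 7*A^-7
  A^-1 * (73*d + 52*d^3 + d^5) = -A^9 - 57*A^5 - 239*A - 239*A^-3 - 57*A^-7 - A^-11
  A^-3 * (68*d^2 + 16*d^4) = 16*A^5 + 132*A + 232*A^-3 + 132*A^-7 + 16*A^-11
  A^-5 * (34*d^3 + 2*d^5) = -2*A^5 - 44*A - 122*A^-3 - 122*A^-7 - 44*A^-11 - 2*A^-15
  A^-7 * (9*d^4) = 9*A + 36*A^-3 + 54*A^-7 + 36*A^-11 + 9*A^-15
  A^-9 * (d^5) = -A - 5*A^-3 - 10*A^-7 - 10*A^-11 - 5*A^-15 - A^-19
Summing the groups: <K> = -A^13 + A^9 - 3*A^5 + 4*A - 4*A^-3 + 4*A^-7 - 3*A^-11 + 2*A^-15 - A^-19
Normalise by the writhe: (-A^3)^(-w) = (-A^3)^(-3) = -A^-9, so f(A) = -A^-9 * <K> = A^4 - 1 + 3*A^-4 - 4*A^-8 + 4*A^-12 - 4*A^-16 + 3*A^-20 - 2*A^-24 + A^-28.
Substitute A = t^(-1/4), i.e. A^e → t^(-e/4): V(t) = t^7 - 2*t^6 + 3*t^5 - 4*t^4 + 4*t^3 - 4*t^2 + 3*t - 1 + t^-1

Answer: t^7 - 2*t^6 + 3*t^5 - 4*t^4 + 4*t^3 - 4*t^2 + 3*t - 1 + t^-1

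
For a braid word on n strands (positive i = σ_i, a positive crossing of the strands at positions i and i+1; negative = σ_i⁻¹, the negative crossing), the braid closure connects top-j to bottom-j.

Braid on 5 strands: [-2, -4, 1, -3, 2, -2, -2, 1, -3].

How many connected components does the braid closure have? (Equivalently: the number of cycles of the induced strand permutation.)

2

Derivation:
Track the strand permutation on 5 strands, starting from identity.
  step 1: s2^-1 swaps positions 2,3 -> [1 3 2 4 5]
  step 2: s4^-1 swaps positions 4,5 -> [1 3 2 5 4]
  step 3: s1 swaps positions 1,2 -> [3 1 2 5 4]
  step 4: s3^-1 swaps positions 3,4 -> [3 1 5 2 4]
  step 5: s2 swaps positions 2,3 -> [3 5 1 2 4]
  step 6: s2^-1 swaps positions 2,3 -> [3 1 5 2 4]
  step 7: s2^-1 swaps positions 2,3 -> [3 5 1 2 4]
  step 8: s1 swaps positions 1,2 -> [5 3 1 2 4]
  step 9: s3^-1 swaps positions 3,4 -> [5 3 2 1 4]
Final permutation (position -> original strand): [5 3 2 1 4]
Closure components = cycle count of this permutation = 2.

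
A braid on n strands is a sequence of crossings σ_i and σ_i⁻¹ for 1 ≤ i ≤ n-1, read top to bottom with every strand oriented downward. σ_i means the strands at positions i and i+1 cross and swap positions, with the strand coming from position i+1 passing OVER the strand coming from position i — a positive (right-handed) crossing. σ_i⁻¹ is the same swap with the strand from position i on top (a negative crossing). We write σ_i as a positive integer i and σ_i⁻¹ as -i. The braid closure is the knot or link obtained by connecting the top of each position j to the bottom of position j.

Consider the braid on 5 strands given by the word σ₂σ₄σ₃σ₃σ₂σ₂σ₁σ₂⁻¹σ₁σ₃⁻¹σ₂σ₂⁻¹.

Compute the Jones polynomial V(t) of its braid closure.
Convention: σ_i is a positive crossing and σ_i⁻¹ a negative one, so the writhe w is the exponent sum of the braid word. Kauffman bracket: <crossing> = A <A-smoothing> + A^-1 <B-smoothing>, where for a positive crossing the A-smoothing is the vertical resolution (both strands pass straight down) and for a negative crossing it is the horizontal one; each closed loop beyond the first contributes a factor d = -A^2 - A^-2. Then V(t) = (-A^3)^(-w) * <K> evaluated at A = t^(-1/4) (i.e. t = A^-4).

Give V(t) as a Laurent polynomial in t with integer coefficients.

-t^8 + t^7 - 2*t^6 + 3*t^5 - 2*t^4 + 3*t^3 - 2*t^2 + t

Derivation:
The presented braid s2 s4 s3 s3 s2 s2 s1 s2^-1 s1 s3^-1 s2 s2^-1 on 5 strands reduces by inverse Markov moves (closure unchanged at each step):
  Deconjugate: the word is γ·β·γ⁻¹ with γ = s2 (prefix) and γ⁻¹ = s2^-1 (suffix); strip both.
Reduced to β = s4 s3 s3 s2 s2 s1 s2^-1 s1 s3^-1 s2 on 5 strands, 10 crossings.
Compute on β:
Braid: s4 s3 s3 s2 s2 s1 s2^-1 s1 s3^-1 s2 on 5 strands, 10 crossings.
Writhe w = (#positive) - (#negative) = 8 - 2 = 6.
State-sum expansion of <K>. There are 2^10 = 1024 states.
For each crossing: s=0 is the vertical smoothing, s=1 horizontal. Crossing k contributes A^(sign_k * (1 - 2*s_k)); loop factor d = -A^2 - A^-2.
Tabulate the states by total A-exponent and number of loops L (A-exp: L × count):
  A^10: L=3 ×1
  A^8: L=2 ×3, L=4 ×7
  A^6: L=1 ×2, L=3 ×29, L=5 ×14
  A^4: L=2 ×39, L=4 ×72, L=6 ×9
  A^2: L=1 ×17, L=3 ×137, L=5 ×54, L=7 ×2
  A^0: L=2 ×109, L=4 ×128, L=6 ×15
  A^-2: L=1 ×30, L=3 ×132, L=5 ×47, L=7 ×1
  A^-4: L=2 ×49, L=4 ×65, L=6 ×6
  A^-6: L=3 ×31, L=5 ×14
  A^-8: L=4 ×9, L=6 ×1
  A^-10: L=5 ×1
Each group contributes A^e * Σ count * d^(L-1):
Powers of d = -A^2 - A^-2: d^2 = A^4 + 2 + A^-4; d^3 = -A^6 - 3*A^2 - 3*A^-2 - A^-6; d^4 = A^8 + 4*A^4 + 6 + 4*A^-4 + A^-8; d^5 = -A^10 - 5*A^6 - 10*A^2 - 10*A^-2 - 5*A^-6 - A^-10; d^6 = A^12 + 6*A^8 + 15*A^4 + 20 + 15*A^-4 + 6*A^-8 + A^-12.
  A^10 * (d^2) = A^14 + 2*A^10 + A^6
  A^8 * (3*d + 7*d^3) = -7*A^14 - 24*A^10 - 24*A^6 - 7*A^2
  A^6 * (2 + 29*d^2 + 14*d^4) = 14*A^14 + 85*A^10 + 144*A^6 + 85*A^2 + 14*A^-2
  A^4 * (39*d + 72*d^3 + 9*d^5) = -9*A^14 - 117*A^10 - 345*A^6 - 345*A^2 - 117*A^-2 - 9*A^-6
  A^2 * (17 + 137*d^2 + 54*d^4 + 2*d^6) = 2*A^14 + 66*A^10 + 383*A^6 + 655*A^2 + 383*A^-2 + 66*A^-6 + 2*A^-10
  A^0 * (109*d + 128*d^3 + 15*d^5) = -15*A^10 - 203*A^6 - 643*A^2 - 643*A^-2 - 203*A^-6 - 15*A^-10
  A^-2 * (30 + 132*d^2 + 47*d^4 + d^6) = A^10 + 53*A^6 + 335*A^2 + 596*A^-2 + 335*A^-6 + 53*A^-10 + A^-14
  A^-4 * (49*d + 65*d^3 + 6*d^5) = -6*A^6 - 95*A^2 - 304*A^-2 - 304*A^-6 - 95*A^-10 - 6*A^-14
  A^-6 * (31*d^2 + 14*d^4) = 14*A^2 + 87*A^-2 + 146*A^-6 + 87*A^-10 + 14*A^-14
  A^-8 * (9*d^3 + d^5) = -A^2 - 14*A^-2 - 37*A^-6 - 37*A^-10 - 14*A^-14 - A^-18
  A^-10 * (d^4) = A^-2 + 4*A^-6 + 6*A^-10 + 4*A^-14 + A^-18
Summing the groups: <K> = A^14 - 2*A^10 + 3*A^6 - 2*A^2 + 3*A^-2 - 2*A^-6 + A^-10 - A^-14
Normalise by the writhe: (-A^3)^(-w) = (-A^3)^(-6) = A^-18, so f(A) = A^-18 * <K> = A^-4 - 2*A^-8 + 3*A^-12 - 2*A^-16 + 3*A^-20 - 2*A^-24 + A^-28 - A^-32.
Substitute A = t^(-1/4), i.e. A^e → t^(-e/4): V(t) = -t^8 + t^7 - 2*t^6 + 3*t^5 - 2*t^4 + 3*t^3 - 2*t^2 + t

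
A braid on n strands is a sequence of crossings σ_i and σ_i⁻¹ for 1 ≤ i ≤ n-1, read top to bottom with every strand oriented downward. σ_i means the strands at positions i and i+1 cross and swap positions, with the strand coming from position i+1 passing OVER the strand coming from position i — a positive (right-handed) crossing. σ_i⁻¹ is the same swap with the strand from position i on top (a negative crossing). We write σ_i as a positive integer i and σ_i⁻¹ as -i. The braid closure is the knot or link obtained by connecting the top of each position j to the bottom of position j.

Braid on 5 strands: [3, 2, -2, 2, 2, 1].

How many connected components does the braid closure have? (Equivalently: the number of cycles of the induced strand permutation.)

3

Derivation:
Track the strand permutation on 5 strands, starting from identity.
  step 1: s3 swaps positions 3,4 -> [1 2 4 3 5]
  step 2: s2 swaps positions 2,3 -> [1 4 2 3 5]
  step 3: s2^-1 swaps positions 2,3 -> [1 2 4 3 5]
  step 4: s2 swaps positions 2,3 -> [1 4 2 3 5]
  step 5: s2 swaps positions 2,3 -> [1 2 4 3 5]
  step 6: s1 swaps positions 1,2 -> [2 1 4 3 5]
Final permutation (position -> original strand): [2 1 4 3 5]
Closure components = cycle count of this permutation = 3.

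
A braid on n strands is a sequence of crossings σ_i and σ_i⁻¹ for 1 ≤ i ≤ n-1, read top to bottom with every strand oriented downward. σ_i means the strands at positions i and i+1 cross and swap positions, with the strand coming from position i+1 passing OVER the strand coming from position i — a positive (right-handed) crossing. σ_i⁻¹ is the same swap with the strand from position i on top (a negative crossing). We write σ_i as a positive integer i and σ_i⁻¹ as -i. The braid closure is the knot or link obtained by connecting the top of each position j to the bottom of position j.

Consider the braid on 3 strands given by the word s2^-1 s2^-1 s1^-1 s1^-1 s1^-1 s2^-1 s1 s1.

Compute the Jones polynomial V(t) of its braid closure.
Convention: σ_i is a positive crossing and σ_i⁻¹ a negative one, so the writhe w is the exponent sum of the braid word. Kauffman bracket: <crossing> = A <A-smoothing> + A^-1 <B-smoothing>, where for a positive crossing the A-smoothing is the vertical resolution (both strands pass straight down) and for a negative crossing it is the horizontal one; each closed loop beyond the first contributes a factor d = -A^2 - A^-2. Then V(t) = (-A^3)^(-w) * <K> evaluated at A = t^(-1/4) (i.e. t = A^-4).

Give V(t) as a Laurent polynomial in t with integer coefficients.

2*t^-1 - 2*t^-2 + 3*t^-3 - 3*t^-4 + 2*t^-5 - 2*t^-6 + t^-7

Derivation:
Braid: s2^-1 s2^-1 s1^-1 s1^-1 s1^-1 s2^-1 s1 s1 on 3 strands, 8 crossings.
Writhe w = (#positive) - (#negative) = 2 - 6 = -4.
Enumerate smoothing states for the bracket polynomial. There are 2^8 = 256 states.
Each crossing splits two ways (0=vertical, 1=horizontal). The state's weight is A^(#A-smoothings - #B-smoothings) * d^(loops - 1).
Tabulate the states by total A-exponent and number of loops L (A-exp: L × count):
  A^8: L=5 ×1
  A^6: L=4 ×8
  A^4: L=3 ×25, L=5 ×3
  A^2: L=2 ×36, L=4 ×19, L=6 ×1
  A^0: L=1 ×21, L=3 ×41, L=5 ×8
  A^-2: L=2 ×36, L=4 ×19, L=6 ×1
  A^-4: L=1 ×6, L=3 ×19, L=5 ×3
  A^-6: L=2 ×5, L=4 ×3
  A^-8: L=3 ×1
Each group contributes A^e * Σ count * d^(L-1):
Powers of d = -A^2 - A^-2: d^2 = A^4 + 2 + A^-4; d^3 = -A^6 - 3*A^2 - 3*A^-2 - A^-6; d^4 = A^8 + 4*A^4 + 6 + 4*A^-4 + A^-8; d^5 = -A^10 - 5*A^6 - 10*A^2 - 10*A^-2 - 5*A^-6 - A^-10.
  A^8 * (d^4) = A^16 + 4*A^12 + 6*A^8 + 4*A^4 + 1
  A^6 * (8*d^3) = -8*A^12 - 24*A^8 - 24*A^4 - 8
  A^4 * (25*d^2 + 3*d^4) = 3*A^12 + 37*A^8 + 68*A^4 + 37 + 3*A^-4
  A^2 * (36*d + 19*d^3 + d^5) = -A^12 - 24*A^8 - 103*A^4 - 103 - 24*A^-4 - A^-8
  A^0 * (21 + 41*d^2 + 8*d^4) = 8*A^8 + 73*A^4 + 151 + 73*A^-4 + 8*A^-8
  A^-2 * (36*d + 19*d^3 + d^5) = -A^8 - 24*A^4 - 103 - 103*A^-4 - 24*A^-8 - A^-12
  A^-4 * (6 + 19*d^2 + 3*d^4) = 3*A^4 + 31 + 62*A^-4 + 31*A^-8 + 3*A^-12
  A^-6 * (5*d + 3*d^3) = -3 - 14*A^-4 - 14*A^-8 - 3*A^-12
  A^-8 * (d^2) = A^-4 + 2*A^-8 + A^-12
Summing the groups: <K> = A^16 - 2*A^12 + 2*A^8 - 3*A^4 + 3 - 2*A^-4 + 2*A^-8
Normalise by the writhe: (-A^3)^(-w) = (-A^3)^(4) = A^12, so f(A) = A^12 * <K> = A^28 - 2*A^24 + 2*A^20 - 3*A^16 + 3*A^12 - 2*A^8 + 2*A^4.
Substitute A = t^(-1/4), i.e. A^e → t^(-e/4): V(t) = 2*t^-1 - 2*t^-2 + 3*t^-3 - 3*t^-4 + 2*t^-5 - 2*t^-6 + t^-7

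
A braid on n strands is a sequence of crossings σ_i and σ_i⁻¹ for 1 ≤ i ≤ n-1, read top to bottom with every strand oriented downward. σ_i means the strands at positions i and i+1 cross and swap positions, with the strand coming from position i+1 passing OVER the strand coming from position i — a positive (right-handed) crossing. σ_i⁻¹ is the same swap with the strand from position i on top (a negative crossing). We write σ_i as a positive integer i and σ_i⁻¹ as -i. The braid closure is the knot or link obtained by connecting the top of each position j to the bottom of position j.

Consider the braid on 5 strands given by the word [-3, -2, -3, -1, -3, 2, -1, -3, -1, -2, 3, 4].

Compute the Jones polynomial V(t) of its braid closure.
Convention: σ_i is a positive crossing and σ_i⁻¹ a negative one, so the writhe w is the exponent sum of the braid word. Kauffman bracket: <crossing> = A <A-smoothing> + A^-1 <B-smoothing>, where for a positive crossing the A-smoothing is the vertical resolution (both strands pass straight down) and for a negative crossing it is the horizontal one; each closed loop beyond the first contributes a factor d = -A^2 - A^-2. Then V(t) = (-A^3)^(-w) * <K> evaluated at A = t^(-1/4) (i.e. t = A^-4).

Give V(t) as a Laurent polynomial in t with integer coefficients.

t^-2 - 2*t^-3 + 5*t^-4 - 5*t^-5 + 6*t^-6 - 6*t^-7 + 4*t^-8 - 3*t^-9 + t^-10

Derivation:
The presented braid s3^-1 s2^-1 s3^-1 s1^-1 s3^-1 s2 s1^-1 s3^-1 s1^-1 s2^-1 s3 s4 on 5 strands reduces by inverse Markov moves (closure unchanged at each step):
  Destabilize: the word has the form β·s4 where s4 occurs only as the final letter (β ∈ B_4); drop it and the last strand → 4 strands.
  Deconjugate: the word is γ·β·γ⁻¹ with γ = s3^-1 (prefix) and γ⁻¹ = s3 (suffix); strip both.
Reduced to β = s2^-1 s3^-1 s1^-1 s3^-1 s2 s1^-1 s3^-1 s1^-1 s2^-1 on 4 strands, 9 crossings.
Compute on β:
Braid: s2^-1 s3^-1 s1^-1 s3^-1 s2 s1^-1 s3^-1 s1^-1 s2^-1 on 4 strands, 9 crossings.
Writhe w = (#positive) - (#negative) = 1 - 8 = -7.
State-sum expansion of <K>. There are 2^9 = 512 states.
For each crossing: s=0 is the vertical smoothing, s=1 horizontal. Crossing k contributes A^(sign_k * (1 - 2*s_k)); loop factor d = -A^2 - A^-2.
Tabulate the states by total A-exponent and number of loops L (A-exp: L × count):
  A^9: L=6 ×1
  A^7: L=5 ×9
  A^5: L=4 ×35, L=6 ×1
  A^3: L=3 ×74, L=5 ×10
  A^1: L=2 ×85, L=4 ×41
  A^-1: L=1 ×42, L=3 ×80, L=5 ×4
  A^-3: L=2 ×65, L=4 ×19
  A^-5: L=1 ×9, L=3 ×26, L=5 ×1
  A^-7: L=2 ×6, L=4 ×3
  A^-9: L=3 ×1
Each group contributes A^e * Σ count * d^(L-1):
Powers of d = -A^2 - A^-2: d^2 = A^4 + 2 + A^-4; d^3 = -A^6 - 3*A^2 - 3*A^-2 - A^-6; d^4 = A^8 + 4*A^4 + 6 + 4*A^-4 + A^-8; d^5 = -A^10 - 5*A^6 - 10*A^2 - 10*A^-2 - 5*A^-6 - A^-10.
  A^9 * (d^5) = -A^19 - 5*A^15 - 10*A^11 - 10*A^7 - 5*A^3 - A^-1
  A^7 * (9*d^4) = 9*A^15 + 36*A^11 + 54*A^7 + 36*A^3 + 9*A^-1
  A^5 * (35*d^3 + d^5) = -A^15 - 40*A^11 - 115*A^7 - 115*A^3 - 40*A^-1 - A^-5
  A^3 * (74*d^2 + 10*d^4) = 10*A^11 + 114*A^7 + 208*A^3 + 114*A^-1 + 10*A^-5
  A^1 * (85*d + 41*d^3) = -41*A^7 - 208*A^3 - 208*A^-1 - 41*A^-5
  A^-1 * (42 + 80*d^2 + 4*d^4) = 4*A^7 + 96*A^3 + 226*A^-1 + 96*A^-5 + 4*A^-9
  A^-3 * (65*d + 19*d^3) = -19*A^3 - 122*A^-1 - 122*A^-5 - 19*A^-9
  A^-5 * (9 + 26*d^2 + d^4) = A^3 + 30*A^-1 + 67*A^-5 + 30*A^-9 + A^-13
  A^-7 * (6*d + 3*d^3) = -3*A^-1 - 15*A^-5 - 15*A^-9 - 3*A^-13
  A^-9 * (d^2) = A^-5 + 2*A^-9 + A^-13
Summing the groups: <K> = -A^19 + 3*A^15 - 4*A^11 + 6*A^7 - 6*A^3 + 5*A^-1 - 5*A^-5 + 2*A^-9 - A^-13
Normalise by the writhe: (-A^3)^(-w) = (-A^3)^(7) = -A^21, so f(A) = -A^21 * <K> = A^40 - 3*A^36 + 4*A^32 - 6*A^28 + 6*A^24 - 5*A^20 + 5*A^16 - 2*A^12 + A^8.
Substitute A = t^(-1/4), i.e. A^e → t^(-e/4): V(t) = t^-2 - 2*t^-3 + 5*t^-4 - 5*t^-5 + 6*t^-6 - 6*t^-7 + 4*t^-8 - 3*t^-9 + t^-10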